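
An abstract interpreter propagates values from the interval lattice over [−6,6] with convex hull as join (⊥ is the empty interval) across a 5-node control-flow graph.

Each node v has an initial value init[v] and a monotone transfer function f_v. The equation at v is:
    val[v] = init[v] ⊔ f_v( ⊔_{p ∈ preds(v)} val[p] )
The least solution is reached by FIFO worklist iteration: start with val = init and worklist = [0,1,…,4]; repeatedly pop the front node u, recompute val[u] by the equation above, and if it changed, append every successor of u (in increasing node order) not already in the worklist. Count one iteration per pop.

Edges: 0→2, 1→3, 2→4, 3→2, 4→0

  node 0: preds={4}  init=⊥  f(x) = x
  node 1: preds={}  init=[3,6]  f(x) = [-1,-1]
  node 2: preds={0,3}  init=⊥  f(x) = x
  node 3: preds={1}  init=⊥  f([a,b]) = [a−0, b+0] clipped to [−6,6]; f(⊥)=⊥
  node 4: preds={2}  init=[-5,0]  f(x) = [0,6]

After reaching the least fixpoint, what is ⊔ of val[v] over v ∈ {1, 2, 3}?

Iteration log — 9 steps:
  step 1. node 0  ⊔preds=[-5,0]  new=[-5,0]  old=⊥  +wl: 
  step 2. node 1  ⊔preds=⊥  new=[-1,6]  old=[3,6]  +wl: 
  step 3. node 2  ⊔preds=[-5,0]  new=[-5,0]  old=⊥  +wl: 
  step 4. node 3  ⊔preds=[-1,6]  new=[-1,6]  old=⊥  +wl: 2
  step 5. node 4  ⊔preds=[-5,0]  new=[-5,6]  old=[-5,0]  +wl: 0
  step 6. node 2  ⊔preds=[-5,6]  new=[-5,6]  old=[-5,0]  +wl: 4
  step 7. node 0  ⊔preds=[-5,6]  new=[-5,6]  old=[-5,0]  +wl: 2
  step 8. node 4  ⊔preds=[-5,6]  new=[-5,6]  stable
  step 9. node 2  ⊔preds=[-5,6]  new=[-5,6]  stable

Least fixpoint reached:
  node 0: [-5,6]
  node 1: [-1,6]
  node 2: [-5,6]
  node 3: [-1,6]
  node 4: [-5,6]

[-5,6]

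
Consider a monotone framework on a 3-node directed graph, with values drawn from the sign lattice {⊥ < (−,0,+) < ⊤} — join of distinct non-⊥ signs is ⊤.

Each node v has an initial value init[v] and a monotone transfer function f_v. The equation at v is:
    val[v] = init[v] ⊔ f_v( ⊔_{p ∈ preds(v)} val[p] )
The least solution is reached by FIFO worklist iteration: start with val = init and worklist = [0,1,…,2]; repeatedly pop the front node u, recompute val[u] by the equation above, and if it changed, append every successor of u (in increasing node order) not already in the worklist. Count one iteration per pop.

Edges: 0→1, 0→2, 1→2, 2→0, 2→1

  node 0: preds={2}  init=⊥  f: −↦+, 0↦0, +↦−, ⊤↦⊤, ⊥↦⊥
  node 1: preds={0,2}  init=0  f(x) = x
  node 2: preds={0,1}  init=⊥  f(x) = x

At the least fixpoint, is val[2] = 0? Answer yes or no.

yes

Worklist (6 pops):
  #1 pop 0: in=⊥ → ⊥ (no change)
  #2 pop 1: in=⊥ → 0 (no change)
  #3 pop 2: in=0 → 0 (was ⊥); enqueue [0,1]
  #4 pop 0: in=0 → 0 (was ⊥); enqueue [2]
  #5 pop 1: in=0 → 0 (no change)
  #6 pop 2: in=0 → 0 (no change)

Fixpoint:
  val[0] = 0
  val[1] = 0
  val[2] = 0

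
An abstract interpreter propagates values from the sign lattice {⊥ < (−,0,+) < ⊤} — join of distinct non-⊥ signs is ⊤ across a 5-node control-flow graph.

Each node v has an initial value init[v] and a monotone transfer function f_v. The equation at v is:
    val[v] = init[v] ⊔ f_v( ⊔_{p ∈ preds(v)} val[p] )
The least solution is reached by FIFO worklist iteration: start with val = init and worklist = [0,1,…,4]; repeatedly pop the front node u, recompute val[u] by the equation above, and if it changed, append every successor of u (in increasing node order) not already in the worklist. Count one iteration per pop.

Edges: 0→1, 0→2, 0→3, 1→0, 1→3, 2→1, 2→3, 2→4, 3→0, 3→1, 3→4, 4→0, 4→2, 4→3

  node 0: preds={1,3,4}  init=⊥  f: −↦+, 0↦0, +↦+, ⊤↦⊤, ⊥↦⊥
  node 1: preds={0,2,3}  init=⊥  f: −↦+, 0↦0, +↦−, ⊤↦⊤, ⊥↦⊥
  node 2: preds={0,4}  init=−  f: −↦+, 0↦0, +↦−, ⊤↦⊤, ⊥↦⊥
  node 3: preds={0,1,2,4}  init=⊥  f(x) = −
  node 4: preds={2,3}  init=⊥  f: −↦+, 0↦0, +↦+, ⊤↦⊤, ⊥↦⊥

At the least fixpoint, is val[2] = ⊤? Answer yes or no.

Iteration log — 15 steps:
  step 1. node 0  ⊔preds=⊥  new=⊥  stable
  step 2. node 1  ⊔preds=−  new=+  old=⊥  +wl: 0
  step 3. node 2  ⊔preds=⊥  new=−  stable
  step 4. node 3  ⊔preds=⊤  new=−  old=⊥  +wl: 1
  step 5. node 4  ⊔preds=−  new=+  old=⊥  +wl: 2,3
  step 6. node 0  ⊔preds=⊤  new=⊤  old=⊥  +wl: 
  step 7. node 1  ⊔preds=⊤  new=⊤  old=+  +wl: 0
  step 8. node 2  ⊔preds=⊤  new=⊤  old=−  +wl: 1,4
  step 9. node 3  ⊔preds=⊤  new=−  stable
  step 10. node 0  ⊔preds=⊤  new=⊤  stable
  step 11. node 1  ⊔preds=⊤  new=⊤  stable
  step 12. node 4  ⊔preds=⊤  new=⊤  old=+  +wl: 0,2,3
  step 13. node 0  ⊔preds=⊤  new=⊤  stable
  step 14. node 2  ⊔preds=⊤  new=⊤  stable
  step 15. node 3  ⊔preds=⊤  new=−  stable

Least fixpoint reached:
  node 0: ⊤
  node 1: ⊤
  node 2: ⊤
  node 3: −
  node 4: ⊤

yes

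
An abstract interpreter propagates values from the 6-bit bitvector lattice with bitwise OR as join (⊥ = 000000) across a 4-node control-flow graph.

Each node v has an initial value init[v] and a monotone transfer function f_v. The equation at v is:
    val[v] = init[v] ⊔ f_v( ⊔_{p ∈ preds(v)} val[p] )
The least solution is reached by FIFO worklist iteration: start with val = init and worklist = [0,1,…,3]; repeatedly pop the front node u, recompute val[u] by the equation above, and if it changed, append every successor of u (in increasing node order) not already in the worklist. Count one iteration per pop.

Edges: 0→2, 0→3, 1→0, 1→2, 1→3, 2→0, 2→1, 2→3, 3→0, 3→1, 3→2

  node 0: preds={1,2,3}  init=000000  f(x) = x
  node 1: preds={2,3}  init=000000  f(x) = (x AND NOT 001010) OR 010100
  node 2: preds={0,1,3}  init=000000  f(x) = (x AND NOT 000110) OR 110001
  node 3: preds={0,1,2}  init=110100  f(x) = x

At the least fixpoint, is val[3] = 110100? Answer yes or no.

Trace (9 dequeues):
  [1] u=0 | in 110100 | out 110100 | prev 000000 | push {}
  [2] u=1 | in 110100 | out 110100 | prev 000000 | push {0}
  [3] u=2 | in 110100 | out 110001 | prev 000000 | push {1}
  [4] u=3 | in 110101 | out 110101 | prev 110100 | push {2}
  [5] u=0 | in 110101 | out 110101 | prev 110100 | push {3}
  [6] u=1 | in 110101 | out 110101 | prev 110100 | push {0}
  [7] u=2 | in 110101 | out 110001 | ==
  [8] u=3 | in 110101 | out 110101 | ==
  [9] u=0 | in 110101 | out 110101 | ==

Converged values:
  [0] 110101
  [1] 110101
  [2] 110001
  [3] 110101

no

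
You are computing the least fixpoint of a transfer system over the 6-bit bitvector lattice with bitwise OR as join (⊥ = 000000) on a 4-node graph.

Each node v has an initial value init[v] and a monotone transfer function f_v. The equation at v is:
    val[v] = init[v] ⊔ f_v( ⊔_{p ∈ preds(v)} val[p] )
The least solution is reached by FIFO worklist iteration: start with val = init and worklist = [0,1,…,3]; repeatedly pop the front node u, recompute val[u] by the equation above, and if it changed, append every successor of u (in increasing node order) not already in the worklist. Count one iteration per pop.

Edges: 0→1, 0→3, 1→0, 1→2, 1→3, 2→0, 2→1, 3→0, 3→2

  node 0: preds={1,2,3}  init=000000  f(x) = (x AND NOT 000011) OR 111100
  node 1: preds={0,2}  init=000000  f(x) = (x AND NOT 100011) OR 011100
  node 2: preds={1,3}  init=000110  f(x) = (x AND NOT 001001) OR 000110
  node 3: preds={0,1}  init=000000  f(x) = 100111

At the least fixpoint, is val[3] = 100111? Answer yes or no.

Worklist (9 pops):
  #1 pop 0: in=000110 → 111100 (was 000000); enqueue []
  #2 pop 1: in=111110 → 011100 (was 000000); enqueue [0]
  #3 pop 2: in=011100 → 010110 (was 000110); enqueue [1]
  #4 pop 3: in=111100 → 100111 (was 000000); enqueue [2]
  #5 pop 0: in=111111 → 111100 (no change)
  #6 pop 1: in=111110 → 011100 (no change)
  #7 pop 2: in=111111 → 110110 (was 010110); enqueue [0,1]
  #8 pop 0: in=111111 → 111100 (no change)
  #9 pop 1: in=111110 → 011100 (no change)

Fixpoint:
  val[0] = 111100
  val[1] = 011100
  val[2] = 110110
  val[3] = 100111

yes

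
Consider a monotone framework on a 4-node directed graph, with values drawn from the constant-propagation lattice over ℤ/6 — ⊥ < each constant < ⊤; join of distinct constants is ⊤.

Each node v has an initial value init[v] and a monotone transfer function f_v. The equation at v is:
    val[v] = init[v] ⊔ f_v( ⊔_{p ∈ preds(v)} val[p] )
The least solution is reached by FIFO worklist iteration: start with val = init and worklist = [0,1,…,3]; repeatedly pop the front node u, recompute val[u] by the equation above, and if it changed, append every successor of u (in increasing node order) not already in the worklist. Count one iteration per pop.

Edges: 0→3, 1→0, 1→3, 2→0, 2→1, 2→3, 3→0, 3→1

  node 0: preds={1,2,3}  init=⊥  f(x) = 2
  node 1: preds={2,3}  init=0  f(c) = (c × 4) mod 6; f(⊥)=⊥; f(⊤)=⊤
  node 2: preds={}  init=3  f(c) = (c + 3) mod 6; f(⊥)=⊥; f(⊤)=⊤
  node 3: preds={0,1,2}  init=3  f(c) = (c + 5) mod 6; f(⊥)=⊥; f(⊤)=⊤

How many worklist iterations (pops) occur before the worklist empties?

Trace (8 dequeues):
  [1] u=0 | in ⊤ | out 2 | prev ⊥ | push {}
  [2] u=1 | in 3 | out 0 | ==
  [3] u=2 | in ⊥ | out 3 | ==
  [4] u=3 | in ⊤ | out ⊤ | prev 3 | push {0,1}
  [5] u=0 | in ⊤ | out 2 | ==
  [6] u=1 | in ⊤ | out ⊤ | prev 0 | push {0,3}
  [7] u=0 | in ⊤ | out 2 | ==
  [8] u=3 | in ⊤ | out ⊤ | ==

Converged values:
  [0] 2
  [1] ⊤
  [2] 3
  [3] ⊤

8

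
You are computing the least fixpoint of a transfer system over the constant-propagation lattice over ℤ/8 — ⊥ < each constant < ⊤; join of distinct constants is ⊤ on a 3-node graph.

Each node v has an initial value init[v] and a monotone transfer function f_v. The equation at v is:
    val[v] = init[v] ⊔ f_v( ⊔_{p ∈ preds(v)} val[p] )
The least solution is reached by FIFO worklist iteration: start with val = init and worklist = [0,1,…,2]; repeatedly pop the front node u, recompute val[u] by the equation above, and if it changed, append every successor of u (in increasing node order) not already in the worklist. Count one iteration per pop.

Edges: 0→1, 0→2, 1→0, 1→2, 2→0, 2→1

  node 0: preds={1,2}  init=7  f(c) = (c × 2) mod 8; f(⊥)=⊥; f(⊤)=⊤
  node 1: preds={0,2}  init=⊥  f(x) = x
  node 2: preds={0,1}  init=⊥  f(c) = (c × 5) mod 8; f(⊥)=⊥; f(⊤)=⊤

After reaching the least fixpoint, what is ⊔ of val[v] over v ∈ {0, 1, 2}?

⊤

Worklist (8 pops):
  #1 pop 0: in=⊥ → 7 (no change)
  #2 pop 1: in=7 → 7 (was ⊥); enqueue [0]
  #3 pop 2: in=7 → 3 (was ⊥); enqueue [1]
  #4 pop 0: in=⊤ → ⊤ (was 7); enqueue [2]
  #5 pop 1: in=⊤ → ⊤ (was 7); enqueue [0]
  #6 pop 2: in=⊤ → ⊤ (was 3); enqueue [1]
  #7 pop 0: in=⊤ → ⊤ (no change)
  #8 pop 1: in=⊤ → ⊤ (no change)

Fixpoint:
  val[0] = ⊤
  val[1] = ⊤
  val[2] = ⊤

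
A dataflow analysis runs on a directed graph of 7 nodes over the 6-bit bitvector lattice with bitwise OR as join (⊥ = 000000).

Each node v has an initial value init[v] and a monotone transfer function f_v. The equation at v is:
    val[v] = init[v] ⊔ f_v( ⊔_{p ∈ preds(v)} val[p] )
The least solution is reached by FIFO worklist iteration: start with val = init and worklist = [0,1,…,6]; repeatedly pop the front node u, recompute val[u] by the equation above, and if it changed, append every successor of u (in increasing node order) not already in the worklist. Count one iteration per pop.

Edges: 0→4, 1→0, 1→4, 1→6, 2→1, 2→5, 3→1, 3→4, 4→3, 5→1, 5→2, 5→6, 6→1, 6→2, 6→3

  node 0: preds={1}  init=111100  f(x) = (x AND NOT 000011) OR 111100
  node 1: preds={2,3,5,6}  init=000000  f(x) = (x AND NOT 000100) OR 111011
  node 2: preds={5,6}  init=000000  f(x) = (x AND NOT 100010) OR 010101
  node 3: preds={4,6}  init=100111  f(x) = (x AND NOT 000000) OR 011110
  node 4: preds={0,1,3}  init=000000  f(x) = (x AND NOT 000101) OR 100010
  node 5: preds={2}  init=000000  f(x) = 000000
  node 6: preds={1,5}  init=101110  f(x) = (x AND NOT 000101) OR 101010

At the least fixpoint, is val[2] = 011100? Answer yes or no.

Iteration log — 11 steps:
  step 1. node 0  ⊔preds=000000  new=111100  stable
  step 2. node 1  ⊔preds=101111  new=111011  old=000000  +wl: 0
  step 3. node 2  ⊔preds=101110  new=011101  old=000000  +wl: 1
  step 4. node 3  ⊔preds=101110  new=111111  old=100111  +wl: 
  step 5. node 4  ⊔preds=111111  new=111010  old=000000  +wl: 3
  step 6. node 5  ⊔preds=011101  new=000000  stable
  step 7. node 6  ⊔preds=111011  new=111110  old=101110  +wl: 2
  step 8. node 0  ⊔preds=111011  new=111100  stable
  step 9. node 1  ⊔preds=111111  new=111011  stable
  step 10. node 3  ⊔preds=111110  new=111111  stable
  step 11. node 2  ⊔preds=111110  new=011101  stable

Least fixpoint reached:
  node 0: 111100
  node 1: 111011
  node 2: 011101
  node 3: 111111
  node 4: 111010
  node 5: 000000
  node 6: 111110

no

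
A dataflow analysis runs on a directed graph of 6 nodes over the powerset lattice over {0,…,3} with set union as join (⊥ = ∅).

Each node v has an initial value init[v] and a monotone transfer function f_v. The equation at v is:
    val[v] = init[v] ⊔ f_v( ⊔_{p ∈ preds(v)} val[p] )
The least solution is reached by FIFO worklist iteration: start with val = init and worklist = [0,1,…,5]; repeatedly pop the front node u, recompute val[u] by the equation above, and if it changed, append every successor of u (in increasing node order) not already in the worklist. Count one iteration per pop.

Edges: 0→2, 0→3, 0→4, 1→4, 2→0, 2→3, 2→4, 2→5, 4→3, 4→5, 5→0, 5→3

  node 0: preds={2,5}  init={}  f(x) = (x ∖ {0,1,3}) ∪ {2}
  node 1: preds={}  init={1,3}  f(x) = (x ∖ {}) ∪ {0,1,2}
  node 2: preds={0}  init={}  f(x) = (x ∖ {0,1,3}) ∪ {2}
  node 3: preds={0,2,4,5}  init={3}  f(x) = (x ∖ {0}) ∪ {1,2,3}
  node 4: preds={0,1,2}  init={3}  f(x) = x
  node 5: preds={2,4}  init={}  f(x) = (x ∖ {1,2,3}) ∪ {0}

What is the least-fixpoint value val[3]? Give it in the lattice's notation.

Worklist (8 pops):
  #1 pop 0: in={} → {2} (was {}); enqueue []
  #2 pop 1: in={} → {0,1,2,3} (was {1,3}); enqueue []
  #3 pop 2: in={2} → {2} (was {}); enqueue [0]
  #4 pop 3: in={2,3} → {1,2,3} (was {3}); enqueue []
  #5 pop 4: in={0,1,2,3} → {0,1,2,3} (was {3}); enqueue [3]
  #6 pop 5: in={0,1,2,3} → {0} (was {}); enqueue []
  #7 pop 0: in={0,2} → {2} (no change)
  #8 pop 3: in={0,1,2,3} → {1,2,3} (no change)

Fixpoint:
  val[0] = {2}
  val[1] = {0,1,2,3}
  val[2] = {2}
  val[3] = {1,2,3}
  val[4] = {0,1,2,3}
  val[5] = {0}

{1,2,3}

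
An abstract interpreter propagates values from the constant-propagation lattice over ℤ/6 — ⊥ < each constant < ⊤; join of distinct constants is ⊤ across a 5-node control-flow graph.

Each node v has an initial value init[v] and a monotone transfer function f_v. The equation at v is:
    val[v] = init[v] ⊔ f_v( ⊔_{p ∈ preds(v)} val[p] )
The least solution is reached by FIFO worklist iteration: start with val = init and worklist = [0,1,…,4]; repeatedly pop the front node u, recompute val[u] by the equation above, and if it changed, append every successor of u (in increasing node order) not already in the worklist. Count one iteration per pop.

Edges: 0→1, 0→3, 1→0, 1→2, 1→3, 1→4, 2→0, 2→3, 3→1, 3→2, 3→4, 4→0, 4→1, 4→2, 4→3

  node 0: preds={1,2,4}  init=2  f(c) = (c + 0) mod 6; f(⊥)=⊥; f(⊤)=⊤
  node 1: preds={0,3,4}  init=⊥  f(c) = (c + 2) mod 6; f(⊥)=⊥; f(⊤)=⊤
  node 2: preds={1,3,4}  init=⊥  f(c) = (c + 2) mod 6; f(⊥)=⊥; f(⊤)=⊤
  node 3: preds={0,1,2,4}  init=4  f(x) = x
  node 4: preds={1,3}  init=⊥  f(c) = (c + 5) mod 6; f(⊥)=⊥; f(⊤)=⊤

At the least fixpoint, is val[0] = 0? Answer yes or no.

Iteration log — 9 steps:
  step 1. node 0  ⊔preds=⊥  new=2  stable
  step 2. node 1  ⊔preds=⊤  new=⊤  old=⊥  +wl: 0
  step 3. node 2  ⊔preds=⊤  new=⊤  old=⊥  +wl: 
  step 4. node 3  ⊔preds=⊤  new=⊤  old=4  +wl: 1,2
  step 5. node 4  ⊔preds=⊤  new=⊤  old=⊥  +wl: 3
  step 6. node 0  ⊔preds=⊤  new=⊤  old=2  +wl: 
  step 7. node 1  ⊔preds=⊤  new=⊤  stable
  step 8. node 2  ⊔preds=⊤  new=⊤  stable
  step 9. node 3  ⊔preds=⊤  new=⊤  stable

Least fixpoint reached:
  node 0: ⊤
  node 1: ⊤
  node 2: ⊤
  node 3: ⊤
  node 4: ⊤

no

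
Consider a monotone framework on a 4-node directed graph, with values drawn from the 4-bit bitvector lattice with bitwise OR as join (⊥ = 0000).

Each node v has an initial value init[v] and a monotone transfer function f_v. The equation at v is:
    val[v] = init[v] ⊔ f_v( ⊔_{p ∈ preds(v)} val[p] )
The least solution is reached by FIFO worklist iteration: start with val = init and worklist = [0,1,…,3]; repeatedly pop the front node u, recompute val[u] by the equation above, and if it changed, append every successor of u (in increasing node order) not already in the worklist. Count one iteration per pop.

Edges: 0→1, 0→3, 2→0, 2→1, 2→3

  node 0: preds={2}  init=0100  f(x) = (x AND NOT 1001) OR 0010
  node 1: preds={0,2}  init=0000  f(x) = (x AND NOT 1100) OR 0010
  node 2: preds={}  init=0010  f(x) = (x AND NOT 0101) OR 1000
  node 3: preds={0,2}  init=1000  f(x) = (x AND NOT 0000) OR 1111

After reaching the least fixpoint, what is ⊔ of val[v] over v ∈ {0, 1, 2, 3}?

Worklist (6 pops):
  #1 pop 0: in=0010 → 0110 (was 0100); enqueue []
  #2 pop 1: in=0110 → 0010 (was 0000); enqueue []
  #3 pop 2: in=0000 → 1010 (was 0010); enqueue [0,1]
  #4 pop 3: in=1110 → 1111 (was 1000); enqueue []
  #5 pop 0: in=1010 → 0110 (no change)
  #6 pop 1: in=1110 → 0010 (no change)

Fixpoint:
  val[0] = 0110
  val[1] = 0010
  val[2] = 1010
  val[3] = 1111

1111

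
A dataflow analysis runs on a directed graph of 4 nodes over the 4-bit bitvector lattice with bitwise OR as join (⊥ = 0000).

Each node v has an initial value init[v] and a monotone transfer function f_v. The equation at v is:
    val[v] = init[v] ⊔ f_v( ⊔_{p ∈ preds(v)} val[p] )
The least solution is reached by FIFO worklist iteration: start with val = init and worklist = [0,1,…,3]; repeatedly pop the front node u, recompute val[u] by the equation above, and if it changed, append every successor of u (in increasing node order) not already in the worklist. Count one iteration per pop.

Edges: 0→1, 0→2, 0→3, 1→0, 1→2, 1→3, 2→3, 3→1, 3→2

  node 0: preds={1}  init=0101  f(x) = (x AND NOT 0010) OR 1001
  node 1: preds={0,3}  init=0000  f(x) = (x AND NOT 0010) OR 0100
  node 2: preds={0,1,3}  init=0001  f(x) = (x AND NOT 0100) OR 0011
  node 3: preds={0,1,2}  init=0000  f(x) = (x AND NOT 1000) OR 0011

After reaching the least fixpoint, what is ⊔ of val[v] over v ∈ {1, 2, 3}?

Trace (7 dequeues):
  [1] u=0 | in 0000 | out 1101 | prev 0101 | push {}
  [2] u=1 | in 1101 | out 1101 | prev 0000 | push {0}
  [3] u=2 | in 1101 | out 1011 | prev 0001 | push {}
  [4] u=3 | in 1111 | out 0111 | prev 0000 | push {1,2}
  [5] u=0 | in 1101 | out 1101 | ==
  [6] u=1 | in 1111 | out 1101 | ==
  [7] u=2 | in 1111 | out 1011 | ==

Converged values:
  [0] 1101
  [1] 1101
  [2] 1011
  [3] 0111

1111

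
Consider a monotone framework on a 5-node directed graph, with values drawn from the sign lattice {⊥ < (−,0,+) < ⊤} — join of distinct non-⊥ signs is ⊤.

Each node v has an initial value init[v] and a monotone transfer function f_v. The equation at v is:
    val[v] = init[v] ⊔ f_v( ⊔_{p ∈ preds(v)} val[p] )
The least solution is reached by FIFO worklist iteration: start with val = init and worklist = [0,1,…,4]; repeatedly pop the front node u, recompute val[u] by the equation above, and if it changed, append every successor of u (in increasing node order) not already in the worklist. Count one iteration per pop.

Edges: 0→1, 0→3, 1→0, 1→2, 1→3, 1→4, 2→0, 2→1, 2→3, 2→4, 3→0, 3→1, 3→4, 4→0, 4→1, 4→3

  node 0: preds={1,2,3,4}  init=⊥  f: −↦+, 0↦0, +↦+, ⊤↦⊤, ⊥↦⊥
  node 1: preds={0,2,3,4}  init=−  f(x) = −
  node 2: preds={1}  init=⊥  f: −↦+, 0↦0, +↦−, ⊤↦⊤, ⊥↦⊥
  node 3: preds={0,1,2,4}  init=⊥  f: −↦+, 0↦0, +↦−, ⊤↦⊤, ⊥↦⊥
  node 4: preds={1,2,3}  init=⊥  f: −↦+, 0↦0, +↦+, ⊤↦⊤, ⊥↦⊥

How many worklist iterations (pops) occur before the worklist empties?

Trace (8 dequeues):
  [1] u=0 | in − | out + | prev ⊥ | push {}
  [2] u=1 | in + | out − | ==
  [3] u=2 | in − | out + | prev ⊥ | push {0,1}
  [4] u=3 | in ⊤ | out ⊤ | prev ⊥ | push {}
  [5] u=4 | in ⊤ | out ⊤ | prev ⊥ | push {3}
  [6] u=0 | in ⊤ | out ⊤ | prev + | push {}
  [7] u=1 | in ⊤ | out − | ==
  [8] u=3 | in ⊤ | out ⊤ | ==

Converged values:
  [0] ⊤
  [1] −
  [2] +
  [3] ⊤
  [4] ⊤

8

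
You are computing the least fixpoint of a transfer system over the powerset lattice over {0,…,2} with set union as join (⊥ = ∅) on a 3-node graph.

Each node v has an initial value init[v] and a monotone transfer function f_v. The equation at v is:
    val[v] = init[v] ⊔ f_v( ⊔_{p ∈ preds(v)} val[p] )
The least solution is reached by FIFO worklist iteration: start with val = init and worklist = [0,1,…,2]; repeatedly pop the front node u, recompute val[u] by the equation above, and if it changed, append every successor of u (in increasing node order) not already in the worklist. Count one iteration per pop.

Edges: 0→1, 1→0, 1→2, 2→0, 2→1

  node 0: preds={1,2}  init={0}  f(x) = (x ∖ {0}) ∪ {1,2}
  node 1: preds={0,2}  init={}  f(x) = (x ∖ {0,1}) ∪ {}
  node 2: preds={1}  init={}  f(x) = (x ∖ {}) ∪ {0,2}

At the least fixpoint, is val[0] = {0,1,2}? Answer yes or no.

Trace (5 dequeues):
  [1] u=0 | in {} | out {0,1,2} | prev {0} | push {}
  [2] u=1 | in {0,1,2} | out {2} | prev {} | push {0}
  [3] u=2 | in {2} | out {0,2} | prev {} | push {1}
  [4] u=0 | in {0,2} | out {0,1,2} | ==
  [5] u=1 | in {0,1,2} | out {2} | ==

Converged values:
  [0] {0,1,2}
  [1] {2}
  [2] {0,2}

yes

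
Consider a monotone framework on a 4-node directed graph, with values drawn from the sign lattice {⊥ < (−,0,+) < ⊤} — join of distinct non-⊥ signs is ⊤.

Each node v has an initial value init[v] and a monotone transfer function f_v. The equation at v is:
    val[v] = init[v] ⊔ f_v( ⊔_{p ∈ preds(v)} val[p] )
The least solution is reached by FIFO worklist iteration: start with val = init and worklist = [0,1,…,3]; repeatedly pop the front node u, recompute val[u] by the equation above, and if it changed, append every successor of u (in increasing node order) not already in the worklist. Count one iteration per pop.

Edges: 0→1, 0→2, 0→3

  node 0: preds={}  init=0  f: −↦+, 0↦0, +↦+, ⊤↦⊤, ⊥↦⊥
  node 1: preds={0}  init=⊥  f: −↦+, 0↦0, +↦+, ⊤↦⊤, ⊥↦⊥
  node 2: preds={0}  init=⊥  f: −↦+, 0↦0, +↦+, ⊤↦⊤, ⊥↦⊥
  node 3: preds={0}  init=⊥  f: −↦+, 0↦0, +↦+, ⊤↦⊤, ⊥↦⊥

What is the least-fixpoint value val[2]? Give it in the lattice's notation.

Trace (4 dequeues):
  [1] u=0 | in ⊥ | out 0 | ==
  [2] u=1 | in 0 | out 0 | prev ⊥ | push {}
  [3] u=2 | in 0 | out 0 | prev ⊥ | push {}
  [4] u=3 | in 0 | out 0 | prev ⊥ | push {}

Converged values:
  [0] 0
  [1] 0
  [2] 0
  [3] 0

0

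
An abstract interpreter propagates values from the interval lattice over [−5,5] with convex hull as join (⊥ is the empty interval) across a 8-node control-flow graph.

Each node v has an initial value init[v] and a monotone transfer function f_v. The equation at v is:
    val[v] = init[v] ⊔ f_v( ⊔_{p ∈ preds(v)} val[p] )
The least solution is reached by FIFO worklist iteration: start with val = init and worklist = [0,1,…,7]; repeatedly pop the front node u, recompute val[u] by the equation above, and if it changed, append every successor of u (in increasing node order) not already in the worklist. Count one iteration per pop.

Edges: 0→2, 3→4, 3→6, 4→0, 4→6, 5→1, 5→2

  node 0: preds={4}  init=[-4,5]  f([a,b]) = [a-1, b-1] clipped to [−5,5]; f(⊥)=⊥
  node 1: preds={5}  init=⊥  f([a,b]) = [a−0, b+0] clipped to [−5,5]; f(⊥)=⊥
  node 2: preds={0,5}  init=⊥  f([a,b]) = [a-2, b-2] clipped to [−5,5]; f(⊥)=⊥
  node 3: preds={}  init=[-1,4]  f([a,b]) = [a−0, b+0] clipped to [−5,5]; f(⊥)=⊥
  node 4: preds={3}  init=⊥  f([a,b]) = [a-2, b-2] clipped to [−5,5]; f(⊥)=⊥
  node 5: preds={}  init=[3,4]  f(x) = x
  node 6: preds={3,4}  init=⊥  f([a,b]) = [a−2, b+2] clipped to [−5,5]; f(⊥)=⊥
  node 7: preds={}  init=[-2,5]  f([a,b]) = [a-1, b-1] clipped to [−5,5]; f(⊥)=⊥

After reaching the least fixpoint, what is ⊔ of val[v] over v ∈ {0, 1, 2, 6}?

Trace (9 dequeues):
  [1] u=0 | in ⊥ | out [-4,5] | ==
  [2] u=1 | in [3,4] | out [3,4] | prev ⊥ | push {}
  [3] u=2 | in [-4,5] | out [-5,3] | prev ⊥ | push {}
  [4] u=3 | in ⊥ | out [-1,4] | ==
  [5] u=4 | in [-1,4] | out [-3,2] | prev ⊥ | push {0}
  [6] u=5 | in ⊥ | out [3,4] | ==
  [7] u=6 | in [-3,4] | out [-5,5] | prev ⊥ | push {}
  [8] u=7 | in ⊥ | out [-2,5] | ==
  [9] u=0 | in [-3,2] | out [-4,5] | ==

Converged values:
  [0] [-4,5]
  [1] [3,4]
  [2] [-5,3]
  [3] [-1,4]
  [4] [-3,2]
  [5] [3,4]
  [6] [-5,5]
  [7] [-2,5]

[-5,5]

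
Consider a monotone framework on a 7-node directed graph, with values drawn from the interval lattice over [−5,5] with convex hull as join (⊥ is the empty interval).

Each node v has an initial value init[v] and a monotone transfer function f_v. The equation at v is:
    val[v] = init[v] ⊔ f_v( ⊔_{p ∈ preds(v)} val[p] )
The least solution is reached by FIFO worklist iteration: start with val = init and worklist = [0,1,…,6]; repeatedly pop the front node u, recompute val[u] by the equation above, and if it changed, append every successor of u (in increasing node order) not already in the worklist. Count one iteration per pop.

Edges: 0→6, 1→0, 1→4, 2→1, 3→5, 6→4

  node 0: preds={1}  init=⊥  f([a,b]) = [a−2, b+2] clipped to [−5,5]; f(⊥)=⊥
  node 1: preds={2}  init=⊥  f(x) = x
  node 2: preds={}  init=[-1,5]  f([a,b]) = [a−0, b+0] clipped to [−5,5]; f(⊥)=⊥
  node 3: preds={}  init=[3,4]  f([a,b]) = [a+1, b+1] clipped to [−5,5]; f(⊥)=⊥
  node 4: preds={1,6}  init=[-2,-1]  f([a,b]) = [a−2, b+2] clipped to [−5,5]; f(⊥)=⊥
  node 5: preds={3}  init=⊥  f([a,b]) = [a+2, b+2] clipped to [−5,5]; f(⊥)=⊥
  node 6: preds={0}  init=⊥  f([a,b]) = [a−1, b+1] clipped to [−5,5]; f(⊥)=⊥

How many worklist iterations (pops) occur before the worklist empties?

Worklist (10 pops):
  #1 pop 0: in=⊥ → ⊥ (no change)
  #2 pop 1: in=[-1,5] → [-1,5] (was ⊥); enqueue [0]
  #3 pop 2: in=⊥ → [-1,5] (no change)
  #4 pop 3: in=⊥ → [3,4] (no change)
  #5 pop 4: in=[-1,5] → [-3,5] (was [-2,-1]); enqueue []
  #6 pop 5: in=[3,4] → [5,5] (was ⊥); enqueue []
  #7 pop 6: in=⊥ → ⊥ (no change)
  #8 pop 0: in=[-1,5] → [-3,5] (was ⊥); enqueue [6]
  #9 pop 6: in=[-3,5] → [-4,5] (was ⊥); enqueue [4]
  #10 pop 4: in=[-4,5] → [-5,5] (was [-3,5]); enqueue []

Fixpoint:
  val[0] = [-3,5]
  val[1] = [-1,5]
  val[2] = [-1,5]
  val[3] = [3,4]
  val[4] = [-5,5]
  val[5] = [5,5]
  val[6] = [-4,5]

10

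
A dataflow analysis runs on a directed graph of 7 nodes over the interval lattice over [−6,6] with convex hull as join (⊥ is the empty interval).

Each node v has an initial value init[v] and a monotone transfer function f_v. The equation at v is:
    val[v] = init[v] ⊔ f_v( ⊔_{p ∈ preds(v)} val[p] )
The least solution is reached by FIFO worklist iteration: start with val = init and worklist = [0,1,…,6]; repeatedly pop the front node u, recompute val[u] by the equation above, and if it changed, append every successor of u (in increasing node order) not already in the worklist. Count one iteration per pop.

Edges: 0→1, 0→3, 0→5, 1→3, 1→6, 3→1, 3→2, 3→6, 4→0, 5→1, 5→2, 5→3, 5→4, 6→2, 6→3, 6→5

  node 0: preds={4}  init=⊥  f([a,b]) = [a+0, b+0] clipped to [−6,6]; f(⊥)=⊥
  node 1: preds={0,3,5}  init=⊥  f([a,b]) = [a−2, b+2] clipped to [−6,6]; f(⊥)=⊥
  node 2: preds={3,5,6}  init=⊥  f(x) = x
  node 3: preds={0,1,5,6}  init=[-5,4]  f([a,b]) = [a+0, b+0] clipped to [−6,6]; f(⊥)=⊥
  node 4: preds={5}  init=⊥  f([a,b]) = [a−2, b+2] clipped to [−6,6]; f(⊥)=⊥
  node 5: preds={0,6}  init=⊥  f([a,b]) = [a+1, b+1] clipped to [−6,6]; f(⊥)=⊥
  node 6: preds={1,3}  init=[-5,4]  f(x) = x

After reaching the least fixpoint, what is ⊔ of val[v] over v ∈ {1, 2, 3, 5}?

Iteration log — 18 steps:
  step 1. node 0  ⊔preds=⊥  new=⊥  stable
  step 2. node 1  ⊔preds=[-5,4]  new=[-6,6]  old=⊥  +wl: 
  step 3. node 2  ⊔preds=[-5,4]  new=[-5,4]  old=⊥  +wl: 
  step 4. node 3  ⊔preds=[-6,6]  new=[-6,6]  old=[-5,4]  +wl: 1,2
  step 5. node 4  ⊔preds=⊥  new=⊥  stable
  step 6. node 5  ⊔preds=[-5,4]  new=[-4,5]  old=⊥  +wl: 3,4
  step 7. node 6  ⊔preds=[-6,6]  new=[-6,6]  old=[-5,4]  +wl: 5
  step 8. node 1  ⊔preds=[-6,6]  new=[-6,6]  stable
  step 9. node 2  ⊔preds=[-6,6]  new=[-6,6]  old=[-5,4]  +wl: 
  step 10. node 3  ⊔preds=[-6,6]  new=[-6,6]  stable
  step 11. node 4  ⊔preds=[-4,5]  new=[-6,6]  old=⊥  +wl: 0
  step 12. node 5  ⊔preds=[-6,6]  new=[-5,6]  old=[-4,5]  +wl: 1,2,3,4
  step 13. node 0  ⊔preds=[-6,6]  new=[-6,6]  old=⊥  +wl: 5
  step 14. node 1  ⊔preds=[-6,6]  new=[-6,6]  stable
  step 15. node 2  ⊔preds=[-6,6]  new=[-6,6]  stable
  step 16. node 3  ⊔preds=[-6,6]  new=[-6,6]  stable
  step 17. node 4  ⊔preds=[-5,6]  new=[-6,6]  stable
  step 18. node 5  ⊔preds=[-6,6]  new=[-5,6]  stable

Least fixpoint reached:
  node 0: [-6,6]
  node 1: [-6,6]
  node 2: [-6,6]
  node 3: [-6,6]
  node 4: [-6,6]
  node 5: [-5,6]
  node 6: [-6,6]

[-6,6]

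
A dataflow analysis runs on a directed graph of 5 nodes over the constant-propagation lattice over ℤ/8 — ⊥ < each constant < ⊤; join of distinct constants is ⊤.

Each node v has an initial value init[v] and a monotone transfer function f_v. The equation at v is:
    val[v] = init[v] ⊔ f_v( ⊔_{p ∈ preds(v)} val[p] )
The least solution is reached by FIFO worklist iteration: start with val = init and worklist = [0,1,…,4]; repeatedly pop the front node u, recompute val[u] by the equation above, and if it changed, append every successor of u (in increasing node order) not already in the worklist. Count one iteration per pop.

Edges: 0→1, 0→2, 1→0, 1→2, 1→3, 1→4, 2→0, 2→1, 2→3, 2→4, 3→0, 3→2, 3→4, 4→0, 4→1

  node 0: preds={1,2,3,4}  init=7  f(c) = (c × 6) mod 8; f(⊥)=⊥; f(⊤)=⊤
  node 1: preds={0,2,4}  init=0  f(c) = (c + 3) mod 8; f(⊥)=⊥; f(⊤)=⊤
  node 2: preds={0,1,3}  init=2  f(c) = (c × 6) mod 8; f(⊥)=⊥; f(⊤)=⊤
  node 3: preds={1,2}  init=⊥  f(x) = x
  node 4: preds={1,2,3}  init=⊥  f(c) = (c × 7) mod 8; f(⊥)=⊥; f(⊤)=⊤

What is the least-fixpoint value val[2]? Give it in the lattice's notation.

Trace (8 dequeues):
  [1] u=0 | in ⊤ | out ⊤ | prev 7 | push {}
  [2] u=1 | in ⊤ | out ⊤ | prev 0 | push {0}
  [3] u=2 | in ⊤ | out ⊤ | prev 2 | push {1}
  [4] u=3 | in ⊤ | out ⊤ | prev ⊥ | push {2}
  [5] u=4 | in ⊤ | out ⊤ | prev ⊥ | push {}
  [6] u=0 | in ⊤ | out ⊤ | ==
  [7] u=1 | in ⊤ | out ⊤ | ==
  [8] u=2 | in ⊤ | out ⊤ | ==

Converged values:
  [0] ⊤
  [1] ⊤
  [2] ⊤
  [3] ⊤
  [4] ⊤

⊤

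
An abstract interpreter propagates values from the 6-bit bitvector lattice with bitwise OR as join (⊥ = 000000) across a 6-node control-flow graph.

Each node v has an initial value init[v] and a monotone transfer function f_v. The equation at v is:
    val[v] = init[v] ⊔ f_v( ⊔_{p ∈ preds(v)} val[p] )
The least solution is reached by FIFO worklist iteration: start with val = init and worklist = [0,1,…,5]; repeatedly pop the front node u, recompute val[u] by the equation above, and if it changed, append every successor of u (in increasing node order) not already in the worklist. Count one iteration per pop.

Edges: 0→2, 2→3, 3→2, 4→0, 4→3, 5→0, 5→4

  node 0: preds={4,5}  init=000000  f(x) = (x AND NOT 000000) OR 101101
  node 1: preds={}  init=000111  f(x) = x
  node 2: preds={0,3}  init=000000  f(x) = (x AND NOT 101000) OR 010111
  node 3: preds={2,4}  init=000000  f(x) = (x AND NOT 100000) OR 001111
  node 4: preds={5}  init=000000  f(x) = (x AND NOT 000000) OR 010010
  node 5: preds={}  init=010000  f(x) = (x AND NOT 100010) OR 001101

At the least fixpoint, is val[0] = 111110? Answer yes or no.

no

Iteration log — 13 steps:
  step 1. node 0  ⊔preds=010000  new=111101  old=000000  +wl: 
  step 2. node 1  ⊔preds=000000  new=000111  stable
  step 3. node 2  ⊔preds=111101  new=010111  old=000000  +wl: 
  step 4. node 3  ⊔preds=010111  new=011111  old=000000  +wl: 2
  step 5. node 4  ⊔preds=010000  new=010010  old=000000  +wl: 0,3
  step 6. node 5  ⊔preds=000000  new=011101  old=010000  +wl: 4
  step 7. node 2  ⊔preds=111111  new=010111  stable
  step 8. node 0  ⊔preds=011111  new=111111  old=111101  +wl: 2
  step 9. node 3  ⊔preds=010111  new=011111  stable
  step 10. node 4  ⊔preds=011101  new=011111  old=010010  +wl: 0,3
  step 11. node 2  ⊔preds=111111  new=010111  stable
  step 12. node 0  ⊔preds=011111  new=111111  stable
  step 13. node 3  ⊔preds=011111  new=011111  stable

Least fixpoint reached:
  node 0: 111111
  node 1: 000111
  node 2: 010111
  node 3: 011111
  node 4: 011111
  node 5: 011101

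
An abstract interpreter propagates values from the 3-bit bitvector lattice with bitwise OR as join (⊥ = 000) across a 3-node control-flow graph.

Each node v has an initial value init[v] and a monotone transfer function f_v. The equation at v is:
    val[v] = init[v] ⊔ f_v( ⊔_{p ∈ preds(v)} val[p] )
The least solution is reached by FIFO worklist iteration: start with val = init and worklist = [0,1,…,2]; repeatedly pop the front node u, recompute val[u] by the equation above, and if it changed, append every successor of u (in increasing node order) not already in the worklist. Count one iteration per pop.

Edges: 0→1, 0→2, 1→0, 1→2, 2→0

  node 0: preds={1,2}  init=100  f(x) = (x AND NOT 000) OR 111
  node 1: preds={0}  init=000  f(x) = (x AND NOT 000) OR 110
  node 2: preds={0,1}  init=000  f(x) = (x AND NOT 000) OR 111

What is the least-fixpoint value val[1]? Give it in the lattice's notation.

111

Iteration log — 4 steps:
  step 1. node 0  ⊔preds=000  new=111  old=100  +wl: 
  step 2. node 1  ⊔preds=111  new=111  old=000  +wl: 0
  step 3. node 2  ⊔preds=111  new=111  old=000  +wl: 
  step 4. node 0  ⊔preds=111  new=111  stable

Least fixpoint reached:
  node 0: 111
  node 1: 111
  node 2: 111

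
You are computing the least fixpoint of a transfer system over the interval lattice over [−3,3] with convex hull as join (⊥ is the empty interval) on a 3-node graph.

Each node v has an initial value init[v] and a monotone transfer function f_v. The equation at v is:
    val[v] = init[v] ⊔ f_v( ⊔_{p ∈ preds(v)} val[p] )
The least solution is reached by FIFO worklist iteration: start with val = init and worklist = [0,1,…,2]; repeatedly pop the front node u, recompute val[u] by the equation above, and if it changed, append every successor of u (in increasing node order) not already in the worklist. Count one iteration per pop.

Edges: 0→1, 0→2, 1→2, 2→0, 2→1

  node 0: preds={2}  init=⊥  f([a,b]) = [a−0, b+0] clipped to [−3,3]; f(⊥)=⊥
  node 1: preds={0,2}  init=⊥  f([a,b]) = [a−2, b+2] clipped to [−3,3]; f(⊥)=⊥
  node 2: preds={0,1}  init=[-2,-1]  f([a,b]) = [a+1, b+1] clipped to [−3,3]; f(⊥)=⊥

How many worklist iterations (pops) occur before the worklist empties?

Worklist (9 pops):
  #1 pop 0: in=[-2,-1] → [-2,-1] (was ⊥); enqueue []
  #2 pop 1: in=[-2,-1] → [-3,1] (was ⊥); enqueue []
  #3 pop 2: in=[-3,1] → [-2,2] (was [-2,-1]); enqueue [0,1]
  #4 pop 0: in=[-2,2] → [-2,2] (was [-2,-1]); enqueue [2]
  #5 pop 1: in=[-2,2] → [-3,3] (was [-3,1]); enqueue []
  #6 pop 2: in=[-3,3] → [-2,3] (was [-2,2]); enqueue [0,1]
  #7 pop 0: in=[-2,3] → [-2,3] (was [-2,2]); enqueue [2]
  #8 pop 1: in=[-2,3] → [-3,3] (no change)
  #9 pop 2: in=[-3,3] → [-2,3] (no change)

Fixpoint:
  val[0] = [-2,3]
  val[1] = [-3,3]
  val[2] = [-2,3]

9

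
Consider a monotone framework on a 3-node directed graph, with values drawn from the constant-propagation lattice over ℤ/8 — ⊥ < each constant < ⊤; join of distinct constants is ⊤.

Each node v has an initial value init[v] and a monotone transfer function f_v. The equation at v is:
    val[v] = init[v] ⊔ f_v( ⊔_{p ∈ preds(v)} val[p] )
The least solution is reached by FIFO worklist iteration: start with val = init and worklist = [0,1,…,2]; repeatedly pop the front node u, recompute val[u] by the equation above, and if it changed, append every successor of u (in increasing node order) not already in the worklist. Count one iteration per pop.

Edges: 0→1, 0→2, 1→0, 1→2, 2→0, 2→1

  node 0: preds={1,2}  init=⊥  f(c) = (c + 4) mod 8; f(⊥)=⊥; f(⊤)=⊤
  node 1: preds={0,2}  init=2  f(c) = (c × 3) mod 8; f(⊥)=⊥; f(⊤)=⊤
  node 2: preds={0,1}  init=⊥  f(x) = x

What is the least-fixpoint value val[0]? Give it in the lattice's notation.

⊤

Worklist (7 pops):
  #1 pop 0: in=2 → 6 (was ⊥); enqueue []
  #2 pop 1: in=6 → 2 (no change)
  #3 pop 2: in=⊤ → ⊤ (was ⊥); enqueue [0,1]
  #4 pop 0: in=⊤ → ⊤ (was 6); enqueue [2]
  #5 pop 1: in=⊤ → ⊤ (was 2); enqueue [0]
  #6 pop 2: in=⊤ → ⊤ (no change)
  #7 pop 0: in=⊤ → ⊤ (no change)

Fixpoint:
  val[0] = ⊤
  val[1] = ⊤
  val[2] = ⊤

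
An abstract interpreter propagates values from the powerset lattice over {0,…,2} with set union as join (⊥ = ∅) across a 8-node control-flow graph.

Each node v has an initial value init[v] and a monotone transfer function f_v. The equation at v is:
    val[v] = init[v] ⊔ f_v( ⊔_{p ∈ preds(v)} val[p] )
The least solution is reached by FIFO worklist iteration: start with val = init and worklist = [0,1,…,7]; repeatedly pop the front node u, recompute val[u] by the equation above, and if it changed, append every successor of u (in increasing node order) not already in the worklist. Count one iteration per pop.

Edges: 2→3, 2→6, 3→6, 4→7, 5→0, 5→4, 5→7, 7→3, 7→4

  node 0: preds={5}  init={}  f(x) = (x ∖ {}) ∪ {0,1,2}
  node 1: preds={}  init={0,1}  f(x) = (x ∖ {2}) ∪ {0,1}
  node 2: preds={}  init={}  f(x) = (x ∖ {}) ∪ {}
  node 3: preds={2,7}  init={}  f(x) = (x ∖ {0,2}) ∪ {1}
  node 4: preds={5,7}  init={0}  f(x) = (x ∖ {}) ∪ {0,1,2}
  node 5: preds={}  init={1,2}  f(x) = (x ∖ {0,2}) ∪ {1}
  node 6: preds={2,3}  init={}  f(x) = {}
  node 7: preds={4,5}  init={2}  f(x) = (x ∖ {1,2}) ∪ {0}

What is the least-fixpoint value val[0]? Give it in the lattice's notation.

Trace (10 dequeues):
  [1] u=0 | in {1,2} | out {0,1,2} | prev {} | push {}
  [2] u=1 | in {} | out {0,1} | ==
  [3] u=2 | in {} | out {} | ==
  [4] u=3 | in {2} | out {1} | prev {} | push {}
  [5] u=4 | in {1,2} | out {0,1,2} | prev {0} | push {}
  [6] u=5 | in {} | out {1,2} | ==
  [7] u=6 | in {1} | out {} | ==
  [8] u=7 | in {0,1,2} | out {0,2} | prev {2} | push {3,4}
  [9] u=3 | in {0,2} | out {1} | ==
  [10] u=4 | in {0,1,2} | out {0,1,2} | ==

Converged values:
  [0] {0,1,2}
  [1] {0,1}
  [2] {}
  [3] {1}
  [4] {0,1,2}
  [5] {1,2}
  [6] {}
  [7] {0,2}

{0,1,2}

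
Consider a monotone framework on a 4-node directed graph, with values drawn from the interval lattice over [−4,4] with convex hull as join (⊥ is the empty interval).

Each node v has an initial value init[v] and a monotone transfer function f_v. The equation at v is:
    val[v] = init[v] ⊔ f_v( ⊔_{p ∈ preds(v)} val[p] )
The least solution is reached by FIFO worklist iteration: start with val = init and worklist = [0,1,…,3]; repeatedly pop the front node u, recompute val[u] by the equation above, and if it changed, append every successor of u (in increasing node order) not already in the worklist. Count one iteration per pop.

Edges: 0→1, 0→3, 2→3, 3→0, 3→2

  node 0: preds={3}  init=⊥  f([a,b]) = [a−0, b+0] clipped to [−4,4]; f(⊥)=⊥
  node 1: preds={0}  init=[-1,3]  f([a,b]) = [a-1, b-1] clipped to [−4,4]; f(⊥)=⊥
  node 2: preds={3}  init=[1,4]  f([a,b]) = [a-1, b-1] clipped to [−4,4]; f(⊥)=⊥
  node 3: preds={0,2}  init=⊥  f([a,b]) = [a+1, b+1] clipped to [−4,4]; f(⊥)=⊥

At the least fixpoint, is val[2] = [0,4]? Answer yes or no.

Worklist (8 pops):
  #1 pop 0: in=⊥ → ⊥ (no change)
  #2 pop 1: in=⊥ → [-1,3] (no change)
  #3 pop 2: in=⊥ → [1,4] (no change)
  #4 pop 3: in=[1,4] → [2,4] (was ⊥); enqueue [0,2]
  #5 pop 0: in=[2,4] → [2,4] (was ⊥); enqueue [1,3]
  #6 pop 2: in=[2,4] → [1,4] (no change)
  #7 pop 1: in=[2,4] → [-1,3] (no change)
  #8 pop 3: in=[1,4] → [2,4] (no change)

Fixpoint:
  val[0] = [2,4]
  val[1] = [-1,3]
  val[2] = [1,4]
  val[3] = [2,4]

no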